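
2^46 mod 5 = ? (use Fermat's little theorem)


Fermat's little theorem: if p is prime and gcd(a,p)=1, then a^(p-1) ≡ 1 (mod p)
p = 5 is prime, gcd(2,5) = 1
Reduce exponent: 46 mod 4 = 2
So 2^46 ≡ 2^2 (mod 5)
2^2 mod 5 = 4

2^46 ≡ 4 (mod 5)


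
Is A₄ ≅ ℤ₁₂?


Comparing A₄ and ℤ₁₂:
A₄ is non-abelian, ℤ₁₂ is abelian

No, A₄ ≇ ℤ₁₂


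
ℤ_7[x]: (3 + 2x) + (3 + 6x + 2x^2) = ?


Add coefficients mod 7:
x^0: 3 + 3 = 6 (mod 7)
x^1: 2 + 6 = 1 (mod 7)
x^2: 0 + 2 = 2 (mod 7)
Result: 6 + x + 2x^2

f + g = 6 + x + 2x^2


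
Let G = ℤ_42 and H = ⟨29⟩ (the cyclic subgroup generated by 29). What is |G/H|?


|⟨29⟩| = n / gcd(29, 42) = 42 / 1 = 42
H is normal (ℤ_42 is abelian).
|G/H| = |G| / |H| = 42 / 42 = 1

|G/H| = 1


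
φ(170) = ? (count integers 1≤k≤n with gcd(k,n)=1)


Factor n: 170 = 2 × 5 × 17
φ(n) = n · ∏(1 - 1/p) over distinct primes p | n
φ(170) = 170 · (1 - 1/2) · (1 - 1/5) · (1 - 1/17) = 64

φ(170) = 64


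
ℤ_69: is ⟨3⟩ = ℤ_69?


g generates ℤ_n iff gcd(g, n) = 1
gcd(3, 69) = 3
Since gcd = 3 ≠ 1, ⟨3⟩ has order 23 < 69, so 3 is not a generator.

No, 3 does not generate ℤ_69


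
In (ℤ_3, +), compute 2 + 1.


Operation: addition mod 3
2 + 1 = (a + b) mod 3 with a = 2, b = 1

2 + 1 = 0


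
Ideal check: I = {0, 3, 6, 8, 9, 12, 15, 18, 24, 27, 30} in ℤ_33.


Check ideal conditions for I = {0, 3, 6, 8, 9, 12, 15, 18, 24, 27, 30} in ℤ_33:
(1) I is an additive subgroup? No
(2) For r ∈ ℤ_33 and a ∈ I: r·a ∈ I? No  [counterexample: r=2, a=8, r·a mod 33 = 16 ∉ I]

No, I is not an ideal of ℤ_33


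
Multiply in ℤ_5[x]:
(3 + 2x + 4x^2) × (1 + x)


Expand and collect like terms; reduce coefficients mod 5:
x^0: 3·1 = 3 ≡ 3 (mod 5)
x^1: 3·1 + 2·1 = 5 ≡ 0 (mod 5)
x^2: 2·1 + 4·1 = 6 ≡ 1 (mod 5)
x^3: 4·1 = 4 ≡ 4 (mod 5)
Result: 3 + x^2 + 4x^3

f · g = 3 + x^2 + 4x^3


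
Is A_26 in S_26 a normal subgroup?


H = A_26 in S_26
A_26 has index 2 in S_26, and every subgroup of index 2 is normal

Yes, normal subgroup


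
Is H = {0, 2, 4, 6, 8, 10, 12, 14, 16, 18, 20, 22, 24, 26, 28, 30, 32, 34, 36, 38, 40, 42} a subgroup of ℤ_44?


Subgroup test for H = {0, 2, 4, 6, 8, 10, 12, 14, 16, 18, 20, 22, 24, 26, 28, 30, 32, 34, 36, 38, 40, 42} in (ℤ_44, +):
(1) 0 ∈ H? Yes
(2) Closure: for all a,b ∈ H, (a+b) mod 44 ∈ H? Yes
(3) Inverses: for all a ∈ H, -a mod 44 ∈ H? Yes

Yes, H is a subgroup of ℤ_44


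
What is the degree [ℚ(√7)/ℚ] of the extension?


√7 has minimal polynomial x² - 7 (irreducible over ℚ since 7 is squarefree)

[ℚ(√7)/ℚ] = 2


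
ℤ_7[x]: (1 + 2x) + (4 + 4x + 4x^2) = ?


Add coefficients mod 7:
x^0: 1 + 4 = 5 (mod 7)
x^1: 2 + 4 = 6 (mod 7)
x^2: 0 + 4 = 4 (mod 7)
Result: 5 + 6x + 4x^2

f + g = 5 + 6x + 4x^2


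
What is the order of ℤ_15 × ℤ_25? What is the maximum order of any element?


|ℤ_15 × ℤ_25| = 15 × 25 = 375
Max element order = lcm(15,25) = 75
Cyclic? No (gcd=5)

|ℤ_15×ℤ_25| = 375, max element order = 75


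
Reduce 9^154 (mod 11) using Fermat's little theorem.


Fermat's little theorem: if p is prime and gcd(a,p)=1, then a^(p-1) ≡ 1 (mod p)
p = 11 is prime, gcd(9,11) = 1
Reduce exponent: 154 mod 10 = 4
So 9^154 ≡ 9^4 (mod 11)
9^4 mod 11 = 5

9^154 ≡ 5 (mod 11)


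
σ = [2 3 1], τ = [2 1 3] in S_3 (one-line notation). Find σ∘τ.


σ∘τ: apply τ first, then σ
1 →τ 2 →σ 3
2 →τ 1 →σ 2
3 →τ 3 →σ 1

σ∘τ = [3 2 1]


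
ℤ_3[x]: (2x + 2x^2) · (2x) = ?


Expand and collect like terms; reduce coefficients mod 3:
x^0: 0·0 = 0 ≡ 0 (mod 3)
x^1: 0·2 + 2·0 = 0 ≡ 0 (mod 3)
x^2: 2·2 + 2·0 = 4 ≡ 1 (mod 3)
x^3: 2·2 = 4 ≡ 1 (mod 3)
Result: x^2 + x^3

f · g = x^2 + x^3


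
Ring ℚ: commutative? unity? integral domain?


ℚ is a field: commutative, has unity, every nonzero element is a unit (hence an integral domain)
Commutative: Yes
Integral domain: Yes
Has unity: Yes

ℚ: Commutative=Yes, Unity=Yes


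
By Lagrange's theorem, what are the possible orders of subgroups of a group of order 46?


Lagrange's theorem: |H| divides |G|
|G| = 46
Divisors of 46: 1, 2, 23, 46

Possible subgroup orders: {1, 2, 23, 46}


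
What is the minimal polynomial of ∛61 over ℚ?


∛61 satisfies x³ - 61 = 0, irreducible over ℚ (no rational root; 61 is not a perfect cube)

Minimal polynomial: x³ - 61


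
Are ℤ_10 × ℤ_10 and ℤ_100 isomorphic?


Comparing ℤ_10 × ℤ_10 and ℤ_100:
gcd(10,10) = 10 ≠ 1. Max element order in ℤ_10×ℤ_10 is lcm(10,10) = 10 < 100, so it has no element of order 100

No, ℤ_10 × ℤ_10 ≇ ℤ_100


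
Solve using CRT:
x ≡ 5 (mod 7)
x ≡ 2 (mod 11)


m₁ = 7, m₂ = 11, gcd = 1, so CRT applies. M = m₁·m₂ = 77
Let M₁ = M/m₁ = 11, M₂ = M/m₂ = 7
Find y₁ ≡ M₁⁻¹ (mod m₁): 11⁻¹ ≡ 2 (mod 7)
Find y₂ ≡ M₂⁻¹ (mod m₂): 7⁻¹ ≡ 8 (mod 11)
x = a₁·M₁·y₁ + a₂·M₂·y₂ = 5·11·2 + 2·7·8 = 222
Reduce mod 77: x ≡ 68
Check: 68 mod 7 = 5 ✓, 68 mod 11 = 2 ✓

x ≡ 68 (mod 77)


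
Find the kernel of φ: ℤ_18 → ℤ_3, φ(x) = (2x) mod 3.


Kernel = preimage of identity
ker(φ) = {x ∈ ℤ_18 : 2x ≡ 0 (mod 3)}. Since 3 | 18, φ is well-defined. The kernel is the cyclic subgroup ⟨3⟩ of ℤ_18 (order 6), i.e. {0, 3, 6, 9, 12, 15}

ker(φ) = {0, 3, 6, 9, 12, 15}


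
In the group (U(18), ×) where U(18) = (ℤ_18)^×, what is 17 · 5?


Operation: multiplication mod 18
17 · 5 = (a × b) mod 18 with a = 17, b = 5

17 · 5 = 13


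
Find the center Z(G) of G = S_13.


Z(G) = {g ∈ G | gx = xg for all x ∈ G}
S_n is non-abelian for n ≥ 3; Z(S_13) is trivial

Z(S_13) = {e}


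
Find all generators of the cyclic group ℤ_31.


g generates ℤ_n iff gcd(g,n) = 1
Prime factors of 31: 31
Generators are g ∈ {1,...,30} not divisible by any of these primes.
Generators: {1, 2, 3, 4, 5, 6, 7, 8, 9, 10, 11, 12, 13, 14, 15, 16, 17, 18, 19, 20, 21, 22, 23, 24, 25, 26, 27, 28, 29, 30}
Number of generators = φ(31) = 30

Generators of ℤ_31 = {1, 2, 3, 4, 5, 6, 7, 8, 9, 10, 11, 12, 13, 14, 15, 16, 17, 18, 19, 20, 21, 22, 23, 24, 25, 26, 27, 28, 29, 30}


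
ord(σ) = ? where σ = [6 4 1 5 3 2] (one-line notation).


Cycle decomposition: (1 6 2 4 5 3)
Cycle lengths: 6
Order = lcm(6) = 6

ord(σ) = 6


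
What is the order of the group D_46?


|D_n| = 2n (n rotations and n reflections)
|D_46| = 2×46 = 92

|D_46| = 92


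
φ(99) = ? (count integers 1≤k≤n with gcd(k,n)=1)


Factor n: 99 = 3^2 × 11
φ(n) = n · ∏(1 - 1/p) over distinct primes p | n
φ(99) = 99 · (1 - 1/3) · (1 - 1/11) = 60

φ(99) = 60


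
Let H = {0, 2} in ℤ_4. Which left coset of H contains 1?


1 + H = {1 + h (mod 4) : h ∈ H}
1+0=1, 1+2=3

1 + H = {1, 3}


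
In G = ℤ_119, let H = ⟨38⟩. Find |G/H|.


|⟨38⟩| = n / gcd(38, 119) = 119 / 1 = 119
H is normal (ℤ_119 is abelian).
|G/H| = |G| / |H| = 119 / 119 = 1

|G/H| = 1


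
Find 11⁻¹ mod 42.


Use the extended Euclidean algorithm to write 1 = 11·s + 42·t; then s mod 42 is the inverse.
Euclidean algorithm:
  11 = 0·42 + 11
  42 = 3·11 + 9
  11 = 1·9 + 2
  9 = 4·2 + 1
  2 = 2·1 + 0
gcd(11,42) = 1
Back-substitution gives: 11·(-19) + 42·(5) = 1
So 11⁻¹ ≡ -19 ≡ 23 (mod 42)
Check: 11 × 23 = 253 ≡ 1 (mod 42) ✓

11⁻¹ ≡ 23 (mod 42)


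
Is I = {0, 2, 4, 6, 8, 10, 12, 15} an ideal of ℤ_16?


Check ideal conditions for I = {0, 2, 4, 6, 8, 10, 12, 15} in ℤ_16:
(1) I is an additive subgroup? No
(2) For r ∈ ℤ_16 and a ∈ I: r·a ∈ I? No  [counterexample: r=2, a=15, r·a mod 16 = 14 ∉ I]

No, I is not an ideal of ℤ_16


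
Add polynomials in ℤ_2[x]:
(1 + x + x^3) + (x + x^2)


Add coefficients mod 2:
x^0: 1 + 0 = 1 (mod 2)
x^1: 1 + 1 = 0 (mod 2)
x^2: 0 + 1 = 1 (mod 2)
x^3: 1 + 0 = 1 (mod 2)
Result: 1 + x^2 + x^3

f + g = 1 + x^2 + x^3


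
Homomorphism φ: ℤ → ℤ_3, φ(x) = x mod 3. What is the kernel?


Kernel = preimage of identity
ker(φ) = {x ∈ ℤ : x ≡ 0 (mod 3)} = 3ℤ = {0, ±3, ±6, ...}

ker(φ) = 3ℤ


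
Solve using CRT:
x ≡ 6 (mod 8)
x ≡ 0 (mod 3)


m₁ = 8, m₂ = 3, gcd = 1, so CRT applies. M = m₁·m₂ = 24
Let M₁ = M/m₁ = 3, M₂ = M/m₂ = 8
Find y₁ ≡ M₁⁻¹ (mod m₁): 3⁻¹ ≡ 3 (mod 8)
Find y₂ ≡ M₂⁻¹ (mod m₂): 8⁻¹ ≡ 2 (mod 3)
x = a₁·M₁·y₁ + a₂·M₂·y₂ = 6·3·3 + 0·8·2 = 54
Reduce mod 24: x ≡ 6
Check: 6 mod 8 = 6 ✓, 6 mod 3 = 0 ✓

x ≡ 6 (mod 24)


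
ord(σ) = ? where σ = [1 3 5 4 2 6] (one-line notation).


Cycle decomposition: (2 3 5)
Cycle lengths: 3
Order = lcm(3) = 3

ord(σ) = 3


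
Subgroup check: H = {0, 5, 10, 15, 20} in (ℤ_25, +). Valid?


Subgroup test for H = {0, 5, 10, 15, 20} in (ℤ_25, +):
(1) 0 ∈ H? Yes
(2) Closure: for all a,b ∈ H, (a+b) mod 25 ∈ H? Yes
(3) Inverses: for all a ∈ H, -a mod 25 ∈ H? Yes

Yes, H is a subgroup of ℤ_25


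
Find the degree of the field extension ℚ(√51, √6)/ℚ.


[ℚ(√51,√6):ℚ] = [ℚ(√51,√6):ℚ(√51)]·[ℚ(√51):ℚ] = 2·2 = 4

[ℚ(√51, √6)/ℚ] = 4


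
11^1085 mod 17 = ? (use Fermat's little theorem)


Fermat's little theorem: if p is prime and gcd(a,p)=1, then a^(p-1) ≡ 1 (mod p)
p = 17 is prime, gcd(11,17) = 1
Reduce exponent: 1085 mod 16 = 13
So 11^1085 ≡ 11^13 (mod 17)
11^13 mod 17 = 7

11^1085 ≡ 7 (mod 17)


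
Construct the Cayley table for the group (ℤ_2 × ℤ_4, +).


Elements: {(0,0), (0,1), (0,2), (0,3), (1,0), (1,1), (1,2), (1,3)}
Operation: componentwise addition mod (2, 4)
Entry (a, b) = ((a₁+b₁) mod 2, (a₂+b₂) mod 4)

Cayley table:
      | (0,0) | (0,1) | (0,2) | (0,3) | (1,0) | (1,1) | (1,2) | (1,3)
(0,0) | (0,0) | (0,1) | (0,2) | (0,3) | (1,0) | (1,1) | (1,2) | (1,3)
(0,1) | (0,1) | (0,2) | (0,3) | (0,0) | (1,1) | (1,2) | (1,3) | (1,0)
(0,2) | (0,2) | (0,3) | (0,0) | (0,1) | (1,2) | (1,3) | (1,0) | (1,1)
(0,3) | (0,3) | (0,0) | (0,1) | (0,2) | (1,3) | (1,0) | (1,1) | (1,2)
(1,0) | (1,0) | (1,1) | (1,2) | (1,3) | (0,0) | (0,1) | (0,2) | (0,3)
(1,1) | (1,1) | (1,2) | (1,3) | (1,0) | (0,1) | (0,2) | (0,3) | (0,0)
(1,2) | (1,2) | (1,3) | (1,0) | (1,1) | (0,2) | (0,3) | (0,0) | (0,1)
(1,3) | (1,3) | (1,0) | (1,1) | (1,2) | (0,3) | (0,0) | (0,1) | (0,2)


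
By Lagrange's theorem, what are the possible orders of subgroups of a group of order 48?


Lagrange's theorem: |H| divides |G|
|G| = 48
Divisors of 48: 1, 2, 3, 4, 6, 8, 12, 16, 24, 48

Possible subgroup orders: {1, 2, 3, 4, 6, 8, 12, 16, 24, 48}


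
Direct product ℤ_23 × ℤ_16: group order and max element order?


|ℤ_23 × ℤ_16| = 23 × 16 = 368
Max element order = lcm(23,16) = 368
Cyclic? Yes (gcd=1)

|ℤ_23×ℤ_16| = 368, max element order = 368


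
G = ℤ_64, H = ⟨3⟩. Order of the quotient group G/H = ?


|⟨3⟩| = n / gcd(3, 64) = 64 / 1 = 64
H is normal (ℤ_64 is abelian).
|G/H| = |G| / |H| = 64 / 64 = 1

|G/H| = 1


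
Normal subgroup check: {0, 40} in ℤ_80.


H = {0, 40} in ℤ_80
ℤ_80 is abelian; every subgroup of an abelian group is normal

Yes, normal subgroup


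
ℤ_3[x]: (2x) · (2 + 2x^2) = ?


Expand and collect like terms; reduce coefficients mod 3:
x^0: 0·2 = 0 ≡ 0 (mod 3)
x^1: 0·0 + 2·2 = 4 ≡ 1 (mod 3)
x^2: 0·2 + 2·0 = 0 ≡ 0 (mod 3)
x^3: 2·2 = 4 ≡ 1 (mod 3)
Result: x + x^3

f · g = x + x^3


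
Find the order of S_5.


|S_n| = n! (number of permutations of n symbols)
|S_5| = 5! = 120

|S_5| = 120


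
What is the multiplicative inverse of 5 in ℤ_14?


Use the extended Euclidean algorithm to write 1 = 5·s + 14·t; then s mod 14 is the inverse.
Euclidean algorithm:
  5 = 0·14 + 5
  14 = 2·5 + 4
  5 = 1·4 + 1
  4 = 4·1 + 0
gcd(5,14) = 1
Back-substitution gives: 5·(3) + 14·(-1) = 1
So 5⁻¹ ≡ 3 ≡ 3 (mod 14)
Check: 5 × 3 = 15 ≡ 1 (mod 14) ✓

5⁻¹ ≡ 3 (mod 14)


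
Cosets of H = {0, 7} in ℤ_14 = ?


H = {0, 7}, |H| = 2
Number of cosets = |G|/|H| = 14/2 = 7
0 + H = {0, 7}
1 + H = {1, 8}
2 + H = {2, 9}
3 + H = {3, 10}
4 + H = {4, 11}
5 + H = {5, 12}
6 + H = {6, 13}

Cosets: 0+H={0,7}; 1+H={1,8}; 2+H={2,9}; 3+H={3,10}; 4+H={4,11}; 5+H={5,12}; 6+H={6,13}


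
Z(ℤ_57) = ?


Z(G) = {g ∈ G | gx = xg for all x ∈ G}
ℤ_57 is abelian, so Z(G) = G

Z(ℤ_57) = ℤ_57


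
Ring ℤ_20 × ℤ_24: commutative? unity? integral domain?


Direct product ring; commutative with unity (1,1); but (1,0)·(0,1) = (0,0) gives zero divisors, so not an integral domain
Commutative: Yes
Integral domain: No
Has unity: Yes

ℤ_20 × ℤ_24: Commutative=Yes, Unity=Yes


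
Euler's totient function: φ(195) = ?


Factor n: 195 = 3 × 5 × 13
φ(n) = n · ∏(1 - 1/p) over distinct primes p | n
φ(195) = 195 · (1 - 1/3) · (1 - 1/5) · (1 - 1/13) = 96

φ(195) = 96


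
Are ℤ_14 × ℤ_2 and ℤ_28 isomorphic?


Comparing ℤ_14 × ℤ_2 and ℤ_28:
gcd(14,2) = 2 ≠ 1. Max element order in ℤ_14×ℤ_2 is lcm(14,2) = 14 < 28, so it has no element of order 28

No, ℤ_14 × ℤ_2 ≇ ℤ_28


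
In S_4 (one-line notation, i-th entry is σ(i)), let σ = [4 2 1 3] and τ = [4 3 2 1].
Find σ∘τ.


σ∘τ: apply τ first, then σ
1 →τ 4 →σ 3
2 →τ 3 →σ 1
3 →τ 2 →σ 2
4 →τ 1 →σ 4

σ∘τ = [3 1 2 4]


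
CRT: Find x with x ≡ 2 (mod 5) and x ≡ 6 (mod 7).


m₁ = 5, m₂ = 7, gcd = 1, so CRT applies. M = m₁·m₂ = 35
Let M₁ = M/m₁ = 7, M₂ = M/m₂ = 5
Find y₁ ≡ M₁⁻¹ (mod m₁): 7⁻¹ ≡ 3 (mod 5)
Find y₂ ≡ M₂⁻¹ (mod m₂): 5⁻¹ ≡ 3 (mod 7)
x = a₁·M₁·y₁ + a₂·M₂·y₂ = 2·7·3 + 6·5·3 = 132
Reduce mod 35: x ≡ 27
Check: 27 mod 5 = 2 ✓, 27 mod 7 = 6 ✓

x ≡ 27 (mod 35)


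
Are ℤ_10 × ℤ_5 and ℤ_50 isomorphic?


Comparing ℤ_10 × ℤ_5 and ℤ_50:
gcd(10,5) = 5 ≠ 1. Max element order in ℤ_10×ℤ_5 is lcm(10,5) = 10 < 50, so it has no element of order 50

No, ℤ_10 × ℤ_5 ≇ ℤ_50


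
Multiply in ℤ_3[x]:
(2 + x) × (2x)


Expand and collect like terms; reduce coefficients mod 3:
x^0: 2·0 = 0 ≡ 0 (mod 3)
x^1: 2·2 + 1·0 = 4 ≡ 1 (mod 3)
x^2: 1·2 = 2 ≡ 2 (mod 3)
Result: x + 2x^2

f · g = x + 2x^2


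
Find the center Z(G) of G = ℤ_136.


Z(G) = {g ∈ G | gx = xg for all x ∈ G}
ℤ_136 is abelian, so Z(G) = G

Z(ℤ_136) = ℤ_136


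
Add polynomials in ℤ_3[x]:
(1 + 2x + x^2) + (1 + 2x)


Add coefficients mod 3:
x^0: 1 + 1 = 2 (mod 3)
x^1: 2 + 2 = 1 (mod 3)
x^2: 1 + 0 = 1 (mod 3)
Result: 2 + x + x^2

f + g = 2 + x + x^2


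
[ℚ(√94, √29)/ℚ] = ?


[ℚ(√94,√29):ℚ] = [ℚ(√94,√29):ℚ(√94)]·[ℚ(√94):ℚ] = 2·2 = 4

[ℚ(√94, √29)/ℚ] = 4


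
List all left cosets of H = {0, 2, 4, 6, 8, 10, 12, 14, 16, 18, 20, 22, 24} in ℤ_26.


H = {0, 2, 4, 6, 8, 10, 12, 14, 16, 18, 20, 22, 24}, |H| = 13
Number of cosets = |G|/|H| = 26/13 = 2
0 + H = {0, 2, 4, 6, 8, 10, 12, 14, 16, 18, 20, 22, 24}
1 + H = {1, 3, 5, 7, 9, 11, 13, 15, 17, 19, 21, 23, 25}

Cosets: 0+H={0,2,4,6,8,10,12,14,16,18,20,22,24}; 1+H={1,3,5,7,9,11,13,15,17,19,21,23,25}


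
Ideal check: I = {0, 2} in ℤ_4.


Check ideal conditions for I = {0, 2} in ℤ_4:
(1) I is an additive subgroup? Yes
(2) For r ∈ ℤ_4 and a ∈ I: r·a ∈ I? Yes

Yes, I is an ideal of ℤ_4


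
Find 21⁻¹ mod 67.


Use the extended Euclidean algorithm to write 1 = 21·s + 67·t; then s mod 67 is the inverse.
Euclidean algorithm:
  21 = 0·67 + 21
  67 = 3·21 + 4
  21 = 5·4 + 1
  4 = 4·1 + 0
gcd(21,67) = 1
Back-substitution gives: 21·(16) + 67·(-5) = 1
So 21⁻¹ ≡ 16 ≡ 16 (mod 67)
Check: 21 × 16 = 336 ≡ 1 (mod 67) ✓

21⁻¹ ≡ 16 (mod 67)


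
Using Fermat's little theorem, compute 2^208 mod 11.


Fermat's little theorem: if p is prime and gcd(a,p)=1, then a^(p-1) ≡ 1 (mod p)
p = 11 is prime, gcd(2,11) = 1
Reduce exponent: 208 mod 10 = 8
So 2^208 ≡ 2^8 (mod 11)
2^8 mod 11 = 3

2^208 ≡ 3 (mod 11)


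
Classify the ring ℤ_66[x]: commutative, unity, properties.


ℤ_66 has zero divisors (2·33 ≡ 0), and these lift to constant zero divisors in ℤ_66[x]; so not an integral domain
Commutative: Yes
Integral domain: No
Has unity: Yes

ℤ_66[x]: Commutative=Yes, Unity=Yes


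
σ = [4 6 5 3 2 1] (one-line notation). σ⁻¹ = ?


To find σ⁻¹, swap domain and range:
σ(1) = 4 → σ⁻¹(4) = 1
σ(2) = 6 → σ⁻¹(6) = 2
σ(3) = 5 → σ⁻¹(5) = 3
σ(4) = 3 → σ⁻¹(3) = 4
σ(5) = 2 → σ⁻¹(2) = 5
σ(6) = 1 → σ⁻¹(1) = 6

σ⁻¹ = [6 5 4 1 3 2]


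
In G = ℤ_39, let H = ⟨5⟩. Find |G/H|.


|⟨5⟩| = n / gcd(5, 39) = 39 / 1 = 39
H is normal (ℤ_39 is abelian).
|G/H| = |G| / |H| = 39 / 39 = 1

|G/H| = 1


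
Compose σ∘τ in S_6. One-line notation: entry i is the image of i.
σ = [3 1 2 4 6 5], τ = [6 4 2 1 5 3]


σ∘τ: apply τ first, then σ
1 →τ 6 →σ 5
2 →τ 4 →σ 4
3 →τ 2 →σ 1
4 →τ 1 →σ 3
5 →τ 5 →σ 6
6 →τ 3 →σ 2

σ∘τ = [5 4 1 3 6 2]


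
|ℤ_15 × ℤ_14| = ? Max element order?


|ℤ_15 × ℤ_14| = 15 × 14 = 210
Max element order = lcm(15,14) = 210
Cyclic? Yes (gcd=1)

|ℤ_15×ℤ_14| = 210, max element order = 210


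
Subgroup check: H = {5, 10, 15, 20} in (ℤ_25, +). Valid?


Subgroup test for H = {5, 10, 15, 20} in (ℤ_25, +):
(1) 0 ∈ H? No
(2) Closure: for all a,b ∈ H, (a+b) mod 25 ∈ H? No  [counterexample: 5 + 20 = 0 ∉ H]
(3) Inverses: for all a ∈ H, -a mod 25 ∈ H? Yes

No, H is not a subgroup of ℤ_25


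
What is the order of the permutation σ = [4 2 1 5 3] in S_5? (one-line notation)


Cycle decomposition: (1 4 5 3)
Cycle lengths: 4
Order = lcm(4) = 4

ord(σ) = 4


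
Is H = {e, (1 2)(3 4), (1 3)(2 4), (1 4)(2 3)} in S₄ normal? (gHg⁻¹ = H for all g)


H = {e, (1 2)(3 4), (1 3)(2 4), (1 4)(2 3)} in S₄
This is the Klein four-group V₄; it is normal in S₄ (it is a union of conjugacy classes)

Yes, normal subgroup


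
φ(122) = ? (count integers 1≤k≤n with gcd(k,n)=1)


Factor n: 122 = 2 × 61
φ(n) = n · ∏(1 - 1/p) over distinct primes p | n
φ(122) = 122 · (1 - 1/2) · (1 - 1/61) = 60

φ(122) = 60


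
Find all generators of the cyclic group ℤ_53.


g generates ℤ_n iff gcd(g,n) = 1
Prime factors of 53: 53
Generators are g ∈ {1,...,52} not divisible by any of these primes.
Generators: {1, 2, 3, 4, 5, 6, 7, 8, 9, 10, 11, 12, 13, 14, 15, 16, 17, 18, 19, 20, 21, 22, 23, 24, 25, 26, 27, 28, 29, 30, 31, 32, 33, 34, 35, 36, 37, 38, 39, 40, 41, 42, 43, 44, 45, 46, 47, 48, 49, 50, 51, 52}
Number of generators = φ(53) = 52

Generators of ℤ_53 = {1, 2, 3, 4, 5, 6, 7, 8, 9, 10, 11, 12, 13, 14, 15, 16, 17, 18, 19, 20, 21, 22, 23, 24, 25, 26, 27, 28, 29, 30, 31, 32, 33, 34, 35, 36, 37, 38, 39, 40, 41, 42, 43, 44, 45, 46, 47, 48, 49, 50, 51, 52}


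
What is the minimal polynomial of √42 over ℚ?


√42 satisfies x² - 42 = 0, irreducible over ℚ since 42 is squarefree

Minimal polynomial: x² - 42


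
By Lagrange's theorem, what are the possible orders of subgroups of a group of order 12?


Lagrange's theorem: |H| divides |G|
|G| = 12
Divisors of 12: 1, 2, 3, 4, 6, 12

Possible subgroup orders: {1, 2, 3, 4, 6, 12}


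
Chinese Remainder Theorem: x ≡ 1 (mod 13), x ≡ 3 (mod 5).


m₁ = 13, m₂ = 5, gcd = 1, so CRT applies. M = m₁·m₂ = 65
Let M₁ = M/m₁ = 5, M₂ = M/m₂ = 13
Find y₁ ≡ M₁⁻¹ (mod m₁): 5⁻¹ ≡ 8 (mod 13)
Find y₂ ≡ M₂⁻¹ (mod m₂): 13⁻¹ ≡ 2 (mod 5)
x = a₁·M₁·y₁ + a₂·M₂·y₂ = 1·5·8 + 3·13·2 = 118
Reduce mod 65: x ≡ 53
Check: 53 mod 13 = 1 ✓, 53 mod 5 = 3 ✓

x ≡ 53 (mod 65)


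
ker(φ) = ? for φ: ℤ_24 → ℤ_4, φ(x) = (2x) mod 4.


Kernel = preimage of identity
ker(φ) = {x ∈ ℤ_24 : 2x ≡ 0 (mod 4)}. Since 4 | 24, φ is well-defined. The kernel is the cyclic subgroup ⟨2⟩ of ℤ_24 (order 12), i.e. {0, 2, 4, 6, 8, 10, 12, 14, 16, 18, 20, 22}

ker(φ) = {0, 2, 4, 6, 8, 10, 12, 14, 16, 18, 20, 22}


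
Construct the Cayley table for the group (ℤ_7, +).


Elements: {0, 1, 2, 3, 4, 5, 6}
Operation: addition mod 7
Entry (a, b) = (a + b) mod 7

Cayley table:
  | 0 | 1 | 2 | 3 | 4 | 5 | 6
0 | 0 | 1 | 2 | 3 | 4 | 5 | 6
1 | 1 | 2 | 3 | 4 | 5 | 6 | 0
2 | 2 | 3 | 4 | 5 | 6 | 0 | 1
3 | 3 | 4 | 5 | 6 | 0 | 1 | 2
4 | 4 | 5 | 6 | 0 | 1 | 2 | 3
5 | 5 | 6 | 0 | 1 | 2 | 3 | 4
6 | 6 | 0 | 1 | 2 | 3 | 4 | 5


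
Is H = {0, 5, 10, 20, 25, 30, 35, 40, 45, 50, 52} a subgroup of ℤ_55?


Subgroup test for H = {0, 5, 10, 20, 25, 30, 35, 40, 45, 50, 52} in (ℤ_55, +):
(1) 0 ∈ H? Yes
(2) Closure: for all a,b ∈ H, (a+b) mod 55 ∈ H? No  [counterexample: 5 + 10 = 15 ∉ H]
(3) Inverses: for all a ∈ H, -a mod 55 ∈ H? No

No, H is not a subgroup of ℤ_55


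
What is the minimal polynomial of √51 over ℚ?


√51 satisfies x² - 51 = 0, irreducible over ℚ since 51 is squarefree

Minimal polynomial: x² - 51


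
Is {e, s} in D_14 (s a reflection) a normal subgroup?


H = {e, s} in D_14 (s a reflection)
r·s·r⁻¹ = sr⁻² ≠ s for n ≥ 3, so {e, s} is not closed under conjugation

No, not a normal subgroup


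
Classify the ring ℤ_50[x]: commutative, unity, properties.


ℤ_50 has zero divisors (2·25 ≡ 0), and these lift to constant zero divisors in ℤ_50[x]; so not an integral domain
Commutative: Yes
Integral domain: No
Has unity: Yes

ℤ_50[x]: Commutative=Yes, Unity=Yes


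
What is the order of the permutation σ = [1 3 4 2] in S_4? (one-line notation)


Cycle decomposition: (2 3 4)
Cycle lengths: 3
Order = lcm(3) = 3

ord(σ) = 3


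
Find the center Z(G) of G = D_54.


Z(G) = {g ∈ G | gx = xg for all x ∈ G}
For even n, Z(D_n) = {e, r^(n/2)}: the 180° rotation r^27 commutes with every reflection and rotation

Z(D_54) = {e, r^27}


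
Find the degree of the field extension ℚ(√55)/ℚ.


√55 has minimal polynomial x² - 55 (irreducible over ℚ since 55 is squarefree)

[ℚ(√55)/ℚ] = 2


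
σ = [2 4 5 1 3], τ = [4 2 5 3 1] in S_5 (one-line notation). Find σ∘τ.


σ∘τ: apply τ first, then σ
1 →τ 4 →σ 1
2 →τ 2 →σ 4
3 →τ 5 →σ 3
4 →τ 3 →σ 5
5 →τ 1 →σ 2

σ∘τ = [1 4 3 5 2]


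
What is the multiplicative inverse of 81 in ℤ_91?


Use the extended Euclidean algorithm to write 1 = 81·s + 91·t; then s mod 91 is the inverse.
Euclidean algorithm:
  81 = 0·91 + 81
  91 = 1·81 + 10
  81 = 8·10 + 1
  10 = 10·1 + 0
gcd(81,91) = 1
Back-substitution gives: 81·(9) + 91·(-8) = 1
So 81⁻¹ ≡ 9 ≡ 9 (mod 91)
Check: 81 × 9 = 729 ≡ 1 (mod 91) ✓

81⁻¹ ≡ 9 (mod 91)


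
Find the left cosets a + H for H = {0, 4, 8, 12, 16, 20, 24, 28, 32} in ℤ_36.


H = {0, 4, 8, 12, 16, 20, 24, 28, 32}, |H| = 9
Number of cosets = |G|/|H| = 36/9 = 4
0 + H = {0, 4, 8, 12, 16, 20, 24, 28, 32}
1 + H = {1, 5, 9, 13, 17, 21, 25, 29, 33}
2 + H = {2, 6, 10, 14, 18, 22, 26, 30, 34}
3 + H = {3, 7, 11, 15, 19, 23, 27, 31, 35}

Cosets: 0+H={0,4,8,12,16,20,24,28,32}; 1+H={1,5,9,13,17,21,25,29,33}; 2+H={2,6,10,14,18,22,26,30,34}; 3+H={3,7,11,15,19,23,27,31,35}


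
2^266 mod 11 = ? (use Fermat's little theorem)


Fermat's little theorem: if p is prime and gcd(a,p)=1, then a^(p-1) ≡ 1 (mod p)
p = 11 is prime, gcd(2,11) = 1
Reduce exponent: 266 mod 10 = 6
So 2^266 ≡ 2^6 (mod 11)
2^6 mod 11 = 9

2^266 ≡ 9 (mod 11)


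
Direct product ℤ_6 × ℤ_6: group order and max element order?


|ℤ_6 × ℤ_6| = 6 × 6 = 36
Max element order = lcm(6,6) = 6
Cyclic? No (gcd=6)

|ℤ_6×ℤ_6| = 36, max element order = 6


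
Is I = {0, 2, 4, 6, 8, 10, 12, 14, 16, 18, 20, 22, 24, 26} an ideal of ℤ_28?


Check ideal conditions for I = {0, 2, 4, 6, 8, 10, 12, 14, 16, 18, 20, 22, 24, 26} in ℤ_28:
(1) I is an additive subgroup? Yes
(2) For r ∈ ℤ_28 and a ∈ I: r·a ∈ I? Yes

Yes, I is an ideal of ℤ_28


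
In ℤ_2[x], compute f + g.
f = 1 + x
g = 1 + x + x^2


Add coefficients mod 2:
x^0: 1 + 1 = 0 (mod 2)
x^1: 1 + 1 = 0 (mod 2)
x^2: 0 + 1 = 1 (mod 2)
Result: x^2

f + g = x^2


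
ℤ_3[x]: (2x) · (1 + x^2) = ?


Expand and collect like terms; reduce coefficients mod 3:
x^0: 0·1 = 0 ≡ 0 (mod 3)
x^1: 0·0 + 2·1 = 2 ≡ 2 (mod 3)
x^2: 0·1 + 2·0 = 0 ≡ 0 (mod 3)
x^3: 2·1 = 2 ≡ 2 (mod 3)
Result: 2x + 2x^3

f · g = 2x + 2x^3


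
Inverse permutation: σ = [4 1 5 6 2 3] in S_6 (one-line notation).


To find σ⁻¹, swap domain and range:
σ(1) = 4 → σ⁻¹(4) = 1
σ(2) = 1 → σ⁻¹(1) = 2
σ(3) = 5 → σ⁻¹(5) = 3
σ(4) = 6 → σ⁻¹(6) = 4
σ(5) = 2 → σ⁻¹(2) = 5
σ(6) = 3 → σ⁻¹(3) = 6

σ⁻¹ = [2 5 6 1 3 4]


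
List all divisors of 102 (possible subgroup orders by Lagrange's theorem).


Lagrange's theorem: |H| divides |G|
|G| = 102
Divisors of 102: 1, 2, 3, 6, 17, 34, 51, 102

Possible subgroup orders: {1, 2, 3, 6, 17, 34, 51, 102}


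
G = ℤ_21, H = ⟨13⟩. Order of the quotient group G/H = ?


|⟨13⟩| = n / gcd(13, 21) = 21 / 1 = 21
H is normal (ℤ_21 is abelian).
|G/H| = |G| / |H| = 21 / 21 = 1

|G/H| = 1


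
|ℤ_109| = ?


ℤ_n has n elements.

|ℤ_109| = 109


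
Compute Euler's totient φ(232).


Factor n: 232 = 2^3 × 29
φ(n) = n · ∏(1 - 1/p) over distinct primes p | n
φ(232) = 232 · (1 - 1/2) · (1 - 1/29) = 112

φ(232) = 112


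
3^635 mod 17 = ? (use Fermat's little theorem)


Fermat's little theorem: if p is prime and gcd(a,p)=1, then a^(p-1) ≡ 1 (mod p)
p = 17 is prime, gcd(3,17) = 1
Reduce exponent: 635 mod 16 = 11
So 3^635 ≡ 3^11 (mod 17)
3^11 mod 17 = 7

3^635 ≡ 7 (mod 17)


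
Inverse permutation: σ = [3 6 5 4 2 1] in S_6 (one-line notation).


To find σ⁻¹, swap domain and range:
σ(1) = 3 → σ⁻¹(3) = 1
σ(2) = 6 → σ⁻¹(6) = 2
σ(3) = 5 → σ⁻¹(5) = 3
σ(4) = 4 → σ⁻¹(4) = 4
σ(5) = 2 → σ⁻¹(2) = 5
σ(6) = 1 → σ⁻¹(1) = 6

σ⁻¹ = [6 5 1 4 3 2]


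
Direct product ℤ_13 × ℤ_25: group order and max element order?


|ℤ_13 × ℤ_25| = 13 × 25 = 325
Max element order = lcm(13,25) = 325
Cyclic? Yes (gcd=1)

|ℤ_13×ℤ_25| = 325, max element order = 325


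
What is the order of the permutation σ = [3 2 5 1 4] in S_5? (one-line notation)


Cycle decomposition: (1 3 5 4)
Cycle lengths: 4
Order = lcm(4) = 4

ord(σ) = 4


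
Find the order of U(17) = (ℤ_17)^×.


U(n) is the group of units mod n; |U(n)| = φ(n)
|U(17)| = φ(17) = 16

|U(17) = (ℤ_17)^×| = 16


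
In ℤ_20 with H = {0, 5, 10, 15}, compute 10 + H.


10 + H = {10 + h (mod 20) : h ∈ H}
10+0=10, 10+5=15, 10+10=0, 10+15=5
10 + H = {0, 5, 10, 15} = 0 + H

10 + H = {0, 5, 10, 15}


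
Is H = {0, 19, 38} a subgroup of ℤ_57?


Subgroup test for H = {0, 19, 38} in (ℤ_57, +):
(1) 0 ∈ H? Yes
(2) Closure: for all a,b ∈ H, (a+b) mod 57 ∈ H? Yes
(3) Inverses: for all a ∈ H, -a mod 57 ∈ H? Yes

Yes, H is a subgroup of ℤ_57


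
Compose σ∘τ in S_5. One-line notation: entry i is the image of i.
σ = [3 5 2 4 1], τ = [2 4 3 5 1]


σ∘τ: apply τ first, then σ
1 →τ 2 →σ 5
2 →τ 4 →σ 4
3 →τ 3 →σ 2
4 →τ 5 →σ 1
5 →τ 1 →σ 3

σ∘τ = [5 4 2 1 3]


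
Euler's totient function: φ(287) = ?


Factor n: 287 = 7 × 41
φ(n) = n · ∏(1 - 1/p) over distinct primes p | n
φ(287) = 287 · (1 - 1/7) · (1 - 1/41) = 240

φ(287) = 240


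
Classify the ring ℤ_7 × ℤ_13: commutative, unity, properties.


Direct product ring; commutative with unity (1,1); but (1,0)·(0,1) = (0,0) gives zero divisors, so not an integral domain
Commutative: Yes
Integral domain: No
Has unity: Yes

ℤ_7 × ℤ_13: Commutative=Yes, Unity=Yes


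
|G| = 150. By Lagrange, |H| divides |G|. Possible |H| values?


Lagrange's theorem: |H| divides |G|
|G| = 150
Divisors of 150: 1, 2, 3, 5, 6, 10, 15, 25, 30, 50, 75, 150

Possible subgroup orders: {1, 2, 3, 5, 6, 10, 15, 25, 30, 50, 75, 150}


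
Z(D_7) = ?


Z(G) = {g ∈ G | gx = xg for all x ∈ G}
For odd n, Z(D_n) = {e}: no nontrivial rotation commutes with all reflections

Z(D_7) = {e}


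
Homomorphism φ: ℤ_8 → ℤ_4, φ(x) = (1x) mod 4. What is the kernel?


Kernel = preimage of identity
ker(φ) = {x ∈ ℤ_8 : 1x ≡ 0 (mod 4)}. Since 4 | 8, φ is well-defined. The kernel is the cyclic subgroup ⟨4⟩ of ℤ_8 (order 2), i.e. {0, 4}

ker(φ) = {0, 4}


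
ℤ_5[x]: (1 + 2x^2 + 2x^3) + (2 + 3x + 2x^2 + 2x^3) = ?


Add coefficients mod 5:
x^0: 1 + 2 = 3 (mod 5)
x^1: 0 + 3 = 3 (mod 5)
x^2: 2 + 2 = 4 (mod 5)
x^3: 2 + 2 = 4 (mod 5)
Result: 3 + 3x + 4x^2 + 4x^3

f + g = 3 + 3x + 4x^2 + 4x^3


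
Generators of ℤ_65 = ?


g generates ℤ_n iff gcd(g,n) = 1
Prime factors of 65: 5, 13
Generators are g ∈ {1,...,64} not divisible by any of these primes.
Generators: {1, 2, 3, 4, 6, 7, 8, 9, 11, 12, 14, 16, 17, 18, 19, 21, 22, 23, 24, 27, 28, 29, 31, 32, 33, 34, 36, 37, 38, 41, 42, 43, 44, 46, 47, 48, 49, 51, 53, 54, 56, 57, 58, 59, 61, 62, 63, 64}
Number of generators = φ(65) = 48

Generators of ℤ_65 = {1, 2, 3, 4, 6, 7, 8, 9, 11, 12, 14, 16, 17, 18, 19, 21, 22, 23, 24, 27, 28, 29, 31, 32, 33, 34, 36, 37, 38, 41, 42, 43, 44, 46, 47, 48, 49, 51, 53, 54, 56, 57, 58, 59, 61, 62, 63, 64}


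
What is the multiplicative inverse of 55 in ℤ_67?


Use the extended Euclidean algorithm to write 1 = 55·s + 67·t; then s mod 67 is the inverse.
Euclidean algorithm:
  55 = 0·67 + 55
  67 = 1·55 + 12
  55 = 4·12 + 7
  12 = 1·7 + 5
  7 = 1·5 + 2
  5 = 2·2 + 1
  2 = 2·1 + 0
gcd(55,67) = 1
Back-substitution gives: 55·(-28) + 67·(23) = 1
So 55⁻¹ ≡ -28 ≡ 39 (mod 67)
Check: 55 × 39 = 2145 ≡ 1 (mod 67) ✓

55⁻¹ ≡ 39 (mod 67)


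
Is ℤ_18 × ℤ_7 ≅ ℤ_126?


Comparing ℤ_18 × ℤ_7 and ℤ_126:
gcd(18,7) = 1, so ℤ_18 × ℤ_7 ≅ ℤ_126 (CRT)

Yes, ℤ_18 × ℤ_7 ≅ ℤ_126


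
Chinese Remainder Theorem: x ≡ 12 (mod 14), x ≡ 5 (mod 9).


m₁ = 14, m₂ = 9, gcd = 1, so CRT applies. M = m₁·m₂ = 126
Let M₁ = M/m₁ = 9, M₂ = M/m₂ = 14
Find y₁ ≡ M₁⁻¹ (mod m₁): 9⁻¹ ≡ 11 (mod 14)
Find y₂ ≡ M₂⁻¹ (mod m₂): 14⁻¹ ≡ 2 (mod 9)
x = a₁·M₁·y₁ + a₂·M₂·y₂ = 12·9·11 + 5·14·2 = 1328
Reduce mod 126: x ≡ 68
Check: 68 mod 14 = 12 ✓, 68 mod 9 = 5 ✓

x ≡ 68 (mod 126)


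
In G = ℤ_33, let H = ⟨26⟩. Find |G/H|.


|⟨26⟩| = n / gcd(26, 33) = 33 / 1 = 33
H is normal (ℤ_33 is abelian).
|G/H| = |G| / |H| = 33 / 33 = 1

|G/H| = 1


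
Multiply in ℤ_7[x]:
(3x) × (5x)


Expand and collect like terms; reduce coefficients mod 7:
x^0: 0·0 = 0 ≡ 0 (mod 7)
x^1: 0·5 + 3·0 = 0 ≡ 0 (mod 7)
x^2: 3·5 = 15 ≡ 1 (mod 7)
Result: x^2

f · g = x^2


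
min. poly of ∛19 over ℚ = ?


∛19 satisfies x³ - 19 = 0, irreducible over ℚ (no rational root; 19 is not a perfect cube)

Minimal polynomial: x³ - 19


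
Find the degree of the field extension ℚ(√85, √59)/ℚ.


[ℚ(√85,√59):ℚ] = [ℚ(√85,√59):ℚ(√85)]·[ℚ(√85):ℚ] = 2·2 = 4

[ℚ(√85, √59)/ℚ] = 4


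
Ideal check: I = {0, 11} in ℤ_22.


Check ideal conditions for I = {0, 11} in ℤ_22:
(1) I is an additive subgroup? Yes
(2) For r ∈ ℤ_22 and a ∈ I: r·a ∈ I? Yes

Yes, I is an ideal of ℤ_22


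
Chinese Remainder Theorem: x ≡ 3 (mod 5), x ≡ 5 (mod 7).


m₁ = 5, m₂ = 7, gcd = 1, so CRT applies. M = m₁·m₂ = 35
Let M₁ = M/m₁ = 7, M₂ = M/m₂ = 5
Find y₁ ≡ M₁⁻¹ (mod m₁): 7⁻¹ ≡ 3 (mod 5)
Find y₂ ≡ M₂⁻¹ (mod m₂): 5⁻¹ ≡ 3 (mod 7)
x = a₁·M₁·y₁ + a₂·M₂·y₂ = 3·7·3 + 5·5·3 = 138
Reduce mod 35: x ≡ 33
Check: 33 mod 5 = 3 ✓, 33 mod 7 = 5 ✓

x ≡ 33 (mod 35)


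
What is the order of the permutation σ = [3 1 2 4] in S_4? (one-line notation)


Cycle decomposition: (1 3 2)
Cycle lengths: 3
Order = lcm(3) = 3

ord(σ) = 3


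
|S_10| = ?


|S_n| = n! (number of permutations of n symbols)
|S_10| = 10! = 3628800

|S_10| = 3628800


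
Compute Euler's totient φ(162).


Factor n: 162 = 2 × 3^4
φ(n) = n · ∏(1 - 1/p) over distinct primes p | n
φ(162) = 162 · (1 - 1/2) · (1 - 1/3) = 54

φ(162) = 54


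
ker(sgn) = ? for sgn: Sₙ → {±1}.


Kernel = preimage of identity
ker(sgn) = even permutations = Aₙ

ker(sgn) = Aₙ


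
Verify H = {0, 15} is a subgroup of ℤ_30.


Subgroup test for H = {0, 15} in (ℤ_30, +):
(1) 0 ∈ H? Yes
(2) Closure: for all a,b ∈ H, (a+b) mod 30 ∈ H? Yes
(3) Inverses: for all a ∈ H, -a mod 30 ∈ H? Yes

Yes, H is a subgroup of ℤ_30


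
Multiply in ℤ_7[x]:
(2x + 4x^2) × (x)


Expand and collect like terms; reduce coefficients mod 7:
x^0: 0·0 = 0 ≡ 0 (mod 7)
x^1: 0·1 + 2·0 = 0 ≡ 0 (mod 7)
x^2: 2·1 + 4·0 = 2 ≡ 2 (mod 7)
x^3: 4·1 = 4 ≡ 4 (mod 7)
Result: 2x^2 + 4x^3

f · g = 2x^2 + 4x^3


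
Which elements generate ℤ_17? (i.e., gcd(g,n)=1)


g generates ℤ_n iff gcd(g,n) = 1
Prime factors of 17: 17
Generators are g ∈ {1,...,16} not divisible by any of these primes.
Generators: {1, 2, 3, 4, 5, 6, 7, 8, 9, 10, 11, 12, 13, 14, 15, 16}
Number of generators = φ(17) = 16

Generators of ℤ_17 = {1, 2, 3, 4, 5, 6, 7, 8, 9, 10, 11, 12, 13, 14, 15, 16}


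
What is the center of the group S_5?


Z(G) = {g ∈ G | gx = xg for all x ∈ G}
S_n is non-abelian for n ≥ 3; Z(S_5) is trivial

Z(S_5) = {e}


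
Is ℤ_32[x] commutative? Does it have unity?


ℤ_32 has zero divisors (2·16 ≡ 0), and these lift to constant zero divisors in ℤ_32[x]; so not an integral domain
Commutative: Yes
Integral domain: No
Has unity: Yes

ℤ_32[x]: Commutative=Yes, Unity=Yes


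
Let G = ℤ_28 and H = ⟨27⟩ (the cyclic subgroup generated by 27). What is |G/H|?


|⟨27⟩| = n / gcd(27, 28) = 28 / 1 = 28
H is normal (ℤ_28 is abelian).
|G/H| = |G| / |H| = 28 / 28 = 1

|G/H| = 1


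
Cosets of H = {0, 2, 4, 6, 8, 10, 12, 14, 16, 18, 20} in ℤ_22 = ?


H = {0, 2, 4, 6, 8, 10, 12, 14, 16, 18, 20}, |H| = 11
Number of cosets = |G|/|H| = 22/11 = 2
0 + H = {0, 2, 4, 6, 8, 10, 12, 14, 16, 18, 20}
1 + H = {1, 3, 5, 7, 9, 11, 13, 15, 17, 19, 21}

Cosets: 0+H={0,2,4,6,8,10,12,14,16,18,20}; 1+H={1,3,5,7,9,11,13,15,17,19,21}


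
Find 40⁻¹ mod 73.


Use the extended Euclidean algorithm to write 1 = 40·s + 73·t; then s mod 73 is the inverse.
Euclidean algorithm:
  40 = 0·73 + 40
  73 = 1·40 + 33
  40 = 1·33 + 7
  33 = 4·7 + 5
  7 = 1·5 + 2
  5 = 2·2 + 1
  2 = 2·1 + 0
gcd(40,73) = 1
Back-substitution gives: 40·(-31) + 73·(17) = 1
So 40⁻¹ ≡ -31 ≡ 42 (mod 73)
Check: 40 × 42 = 1680 ≡ 1 (mod 73) ✓

40⁻¹ ≡ 42 (mod 73)


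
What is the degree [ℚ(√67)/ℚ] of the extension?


√67 has minimal polynomial x² - 67 (irreducible over ℚ since 67 is squarefree)

[ℚ(√67)/ℚ] = 2


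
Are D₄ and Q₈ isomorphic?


Comparing D₄ and Q₈:
D₄ has 5 elements of order 2; Q₈ has only 1

No, D₄ ≇ Q₈


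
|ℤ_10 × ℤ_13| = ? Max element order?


|ℤ_10 × ℤ_13| = 10 × 13 = 130
Max element order = lcm(10,13) = 130
Cyclic? Yes (gcd=1)

|ℤ_10×ℤ_13| = 130, max element order = 130


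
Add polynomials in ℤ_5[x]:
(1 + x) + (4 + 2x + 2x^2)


Add coefficients mod 5:
x^0: 1 + 4 = 0 (mod 5)
x^1: 1 + 2 = 3 (mod 5)
x^2: 0 + 2 = 2 (mod 5)
Result: 3x + 2x^2

f + g = 3x + 2x^2


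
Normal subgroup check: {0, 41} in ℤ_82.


H = {0, 41} in ℤ_82
ℤ_82 is abelian; every subgroup of an abelian group is normal

Yes, normal subgroup


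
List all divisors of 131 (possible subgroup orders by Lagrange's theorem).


Lagrange's theorem: |H| divides |G|
|G| = 131
Divisors of 131: 1, 131

Possible subgroup orders: {1, 131}


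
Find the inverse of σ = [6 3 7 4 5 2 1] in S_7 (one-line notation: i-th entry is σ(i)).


To find σ⁻¹, swap domain and range:
σ(1) = 6 → σ⁻¹(6) = 1
σ(2) = 3 → σ⁻¹(3) = 2
σ(3) = 7 → σ⁻¹(7) = 3
σ(4) = 4 → σ⁻¹(4) = 4
σ(5) = 5 → σ⁻¹(5) = 5
σ(6) = 2 → σ⁻¹(2) = 6
σ(7) = 1 → σ⁻¹(1) = 7

σ⁻¹ = [7 6 2 4 5 1 3]


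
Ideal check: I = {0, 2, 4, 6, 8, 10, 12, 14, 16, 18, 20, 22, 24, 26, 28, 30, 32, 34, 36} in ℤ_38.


Check ideal conditions for I = {0, 2, 4, 6, 8, 10, 12, 14, 16, 18, 20, 22, 24, 26, 28, 30, 32, 34, 36} in ℤ_38:
(1) I is an additive subgroup? Yes
(2) For r ∈ ℤ_38 and a ∈ I: r·a ∈ I? Yes

Yes, I is an ideal of ℤ_38


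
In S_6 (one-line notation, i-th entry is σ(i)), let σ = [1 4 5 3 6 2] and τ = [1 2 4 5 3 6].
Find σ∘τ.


σ∘τ: apply τ first, then σ
1 →τ 1 →σ 1
2 →τ 2 →σ 4
3 →τ 4 →σ 3
4 →τ 5 →σ 6
5 →τ 3 →σ 5
6 →τ 6 →σ 2

σ∘τ = [1 4 3 6 5 2]


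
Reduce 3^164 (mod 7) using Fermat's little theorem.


Fermat's little theorem: if p is prime and gcd(a,p)=1, then a^(p-1) ≡ 1 (mod p)
p = 7 is prime, gcd(3,7) = 1
Reduce exponent: 164 mod 6 = 2
So 3^164 ≡ 3^2 (mod 7)
3^2 mod 7 = 2

3^164 ≡ 2 (mod 7)


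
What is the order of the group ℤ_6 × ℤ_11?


|A × B| = |A| · |B|
|ℤ_6 × ℤ_11| = 6 × 11 = 66

|ℤ_6 × ℤ_11| = 66


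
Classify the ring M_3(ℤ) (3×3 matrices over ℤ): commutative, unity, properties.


Matrix multiplication is non-commutative for n ≥ 2; the identity matrix I is the unity; singular matrices give zero divisors, so not an integral domain
Commutative: No
Integral domain: No
Has unity: Yes

M_3(ℤ) (3×3 matrices over ℤ): Commutative=No, Unity=Yes


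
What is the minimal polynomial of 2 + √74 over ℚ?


Let α = 2 + √74. Then α - 2 = √74, so (α - 2)² = 74, giving α² - 4α - 70 = 0. Degree 2 and α ∉ ℚ, so this is the minimal polynomial.

Minimal polynomial: x² - 4x - 70


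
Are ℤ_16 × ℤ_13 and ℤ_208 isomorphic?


Comparing ℤ_16 × ℤ_13 and ℤ_208:
gcd(16,13) = 1, so ℤ_16 × ℤ_13 ≅ ℤ_208 (CRT)

Yes, ℤ_16 × ℤ_13 ≅ ℤ_208


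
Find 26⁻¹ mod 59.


Use the extended Euclidean algorithm to write 1 = 26·s + 59·t; then s mod 59 is the inverse.
Euclidean algorithm:
  26 = 0·59 + 26
  59 = 2·26 + 7
  26 = 3·7 + 5
  7 = 1·5 + 2
  5 = 2·2 + 1
  2 = 2·1 + 0
gcd(26,59) = 1
Back-substitution gives: 26·(25) + 59·(-11) = 1
So 26⁻¹ ≡ 25 ≡ 25 (mod 59)
Check: 26 × 25 = 650 ≡ 1 (mod 59) ✓

26⁻¹ ≡ 25 (mod 59)


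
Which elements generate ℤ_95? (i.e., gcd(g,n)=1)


g generates ℤ_n iff gcd(g,n) = 1
Prime factors of 95: 5, 19
Generators are g ∈ {1,...,94} not divisible by any of these primes.
Generators: {1, 2, 3, 4, 6, 7, 8, 9, 11, 12, 13, 14, 16, 17, 18, 21, 22, 23, 24, 26, 27, 28, 29, 31, 32, 33, 34, 36, 37, 39, 41, 42, 43, 44, 46, 47, 48, 49, 51, 52, 53, 54, 56, 58, 59, 61, 62, 63, 64, 66, 67, 68, 69, 71, 72, 73, 74, 77, 78, 79, 81, 82, 83, 84, 86, 87, 88, 89, 91, 92, 93, 94}
Number of generators = φ(95) = 72

Generators of ℤ_95 = {1, 2, 3, 4, 6, 7, 8, 9, 11, 12, 13, 14, 16, 17, 18, 21, 22, 23, 24, 26, 27, 28, 29, 31, 32, 33, 34, 36, 37, 39, 41, 42, 43, 44, 46, 47, 48, 49, 51, 52, 53, 54, 56, 58, 59, 61, 62, 63, 64, 66, 67, 68, 69, 71, 72, 73, 74, 77, 78, 79, 81, 82, 83, 84, 86, 87, 88, 89, 91, 92, 93, 94}


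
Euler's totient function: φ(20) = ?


φ(n) = count of k ∈ {1,...,n} with gcd(k,n)=1
Coprimes to 20: {1, 3, 7, 9, 11, 13, 17, 19}
Count: 8

φ(20) = 8


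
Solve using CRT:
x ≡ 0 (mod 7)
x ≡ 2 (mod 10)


m₁ = 7, m₂ = 10, gcd = 1, so CRT applies. M = m₁·m₂ = 70
Let M₁ = M/m₁ = 10, M₂ = M/m₂ = 7
Find y₁ ≡ M₁⁻¹ (mod m₁): 10⁻¹ ≡ 5 (mod 7)
Find y₂ ≡ M₂⁻¹ (mod m₂): 7⁻¹ ≡ 3 (mod 10)
x = a₁·M₁·y₁ + a₂·M₂·y₂ = 0·10·5 + 2·7·3 = 42
Reduce mod 70: x ≡ 42
Check: 42 mod 7 = 0 ✓, 42 mod 10 = 2 ✓

x ≡ 42 (mod 70)
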